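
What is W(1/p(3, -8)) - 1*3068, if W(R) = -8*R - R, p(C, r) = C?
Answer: -3071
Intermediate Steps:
W(R) = -9*R
W(1/p(3, -8)) - 1*3068 = -9/3 - 1*3068 = -9*1/3 - 3068 = -3 - 3068 = -3071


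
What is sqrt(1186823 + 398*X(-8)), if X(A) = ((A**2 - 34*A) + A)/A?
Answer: sqrt(1170505) ≈ 1081.9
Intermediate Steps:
X(A) = (A**2 - 33*A)/A
sqrt(1186823 + 398*X(-8)) = sqrt(1186823 + 398*(-33 - 8)) = sqrt(1186823 + 398*(-41)) = sqrt(1186823 - 16318) = sqrt(1170505)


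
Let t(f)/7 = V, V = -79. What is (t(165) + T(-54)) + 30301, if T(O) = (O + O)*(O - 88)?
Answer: 45084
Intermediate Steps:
t(f) = -553 (t(f) = 7*(-79) = -553)
T(O) = 2*O*(-88 + O) (T(O) = (2*O)*(-88 + O) = 2*O*(-88 + O))
(t(165) + T(-54)) + 30301 = (-553 + 2*(-54)*(-88 - 54)) + 30301 = (-553 + 2*(-54)*(-142)) + 30301 = (-553 + 15336) + 30301 = 14783 + 30301 = 45084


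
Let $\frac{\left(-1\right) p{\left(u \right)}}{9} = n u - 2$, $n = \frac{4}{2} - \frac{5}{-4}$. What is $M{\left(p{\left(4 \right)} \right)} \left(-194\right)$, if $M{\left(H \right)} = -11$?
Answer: $2134$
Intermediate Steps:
$n = \frac{13}{4}$ ($n = 4 \cdot \frac{1}{2} - - \frac{5}{4} = 2 + \frac{5}{4} = \frac{13}{4} \approx 3.25$)
$p{\left(u \right)} = 18 - \frac{117 u}{4}$ ($p{\left(u \right)} = - 9 \left(\frac{13 u}{4} - 2\right) = - 9 \left(-2 + \frac{13 u}{4}\right) = 18 - \frac{117 u}{4}$)
$M{\left(p{\left(4 \right)} \right)} \left(-194\right) = \left(-11\right) \left(-194\right) = 2134$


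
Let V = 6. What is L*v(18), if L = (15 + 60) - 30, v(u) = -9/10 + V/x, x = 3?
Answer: 99/2 ≈ 49.500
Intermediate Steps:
v(u) = 11/10 (v(u) = -9/10 + 6/3 = -9*⅒ + 6*(⅓) = -9/10 + 2 = 11/10)
L = 45 (L = 75 - 30 = 45)
L*v(18) = 45*(11/10) = 99/2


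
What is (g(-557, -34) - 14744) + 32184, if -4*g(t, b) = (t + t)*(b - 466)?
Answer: -121810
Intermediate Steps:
g(t, b) = -t*(-466 + b)/2 (g(t, b) = -(t + t)*(b - 466)/4 = -2*t*(-466 + b)/4 = -t*(-466 + b)/2)
(g(-557, -34) - 14744) + 32184 = ((1/2)*(-557)*(466 - 1*(-34)) - 14744) + 32184 = ((1/2)*(-557)*(466 + 34) - 14744) + 32184 = ((1/2)*(-557)*500 - 14744) + 32184 = (-139250 - 14744) + 32184 = -153994 + 32184 = -121810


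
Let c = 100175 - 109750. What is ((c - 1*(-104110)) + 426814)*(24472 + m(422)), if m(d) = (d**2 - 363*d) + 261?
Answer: 25875072219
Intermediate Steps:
m(d) = 261 + d**2 - 363*d
c = -9575
((c - 1*(-104110)) + 426814)*(24472 + m(422)) = ((-9575 - 1*(-104110)) + 426814)*(24472 + (261 + 422**2 - 363*422)) = ((-9575 + 104110) + 426814)*(24472 + (261 + 178084 - 153186)) = (94535 + 426814)*(24472 + 25159) = 521349*49631 = 25875072219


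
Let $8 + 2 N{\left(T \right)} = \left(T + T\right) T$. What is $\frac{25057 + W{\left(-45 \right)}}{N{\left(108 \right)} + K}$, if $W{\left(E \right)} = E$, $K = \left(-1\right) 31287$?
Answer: $- \frac{25012}{19627} \approx -1.2744$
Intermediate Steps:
$K = -31287$
$N{\left(T \right)} = -4 + T^{2}$ ($N{\left(T \right)} = -4 + \frac{\left(T + T\right) T}{2} = -4 + \frac{2 T T}{2} = -4 + \frac{2 T^{2}}{2} = -4 + T^{2}$)
$\frac{25057 + W{\left(-45 \right)}}{N{\left(108 \right)} + K} = \frac{25057 - 45}{\left(-4 + 108^{2}\right) - 31287} = \frac{25012}{\left(-4 + 11664\right) - 31287} = \frac{25012}{11660 - 31287} = \frac{25012}{-19627} = 25012 \left(- \frac{1}{19627}\right) = - \frac{25012}{19627}$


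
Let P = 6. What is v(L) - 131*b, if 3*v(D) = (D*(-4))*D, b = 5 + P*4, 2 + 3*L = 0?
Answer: -102589/27 ≈ -3799.6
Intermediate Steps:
L = -⅔ (L = -⅔ + (⅓)*0 = -⅔ + 0 = -⅔ ≈ -0.66667)
b = 29 (b = 5 + 6*4 = 5 + 24 = 29)
v(D) = -4*D²/3 (v(D) = ((D*(-4))*D)/3 = ((-4*D)*D)/3 = (-4*D²)/3 = -4*D²/3)
v(L) - 131*b = -4*(-⅔)²/3 - 131*29 = -4/3*4/9 - 3799 = -16/27 - 3799 = -102589/27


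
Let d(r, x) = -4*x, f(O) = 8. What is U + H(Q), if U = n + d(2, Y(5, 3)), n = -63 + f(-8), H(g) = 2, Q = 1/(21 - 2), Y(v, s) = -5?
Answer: -33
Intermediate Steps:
Q = 1/19 ≈ 0.052632
n = -55 (n = -63 + 8 = -55)
U = -35 (U = -55 - 4*(-5) = -55 + 20 = -35)
U + H(Q) = -35 + 2 = -33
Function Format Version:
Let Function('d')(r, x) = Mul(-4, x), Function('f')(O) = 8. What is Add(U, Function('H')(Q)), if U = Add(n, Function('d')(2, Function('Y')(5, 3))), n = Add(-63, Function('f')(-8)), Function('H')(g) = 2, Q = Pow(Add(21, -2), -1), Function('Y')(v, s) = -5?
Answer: -33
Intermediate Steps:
Q = Rational(1, 19) (Q = Pow(19, -1) = Rational(1, 19) ≈ 0.052632)
n = -55 (n = Add(-63, 8) = -55)
U = -35 (U = Add(-55, Mul(-4, -5)) = Add(-55, 20) = -35)
Add(U, Function('H')(Q)) = Add(-35, 2) = -33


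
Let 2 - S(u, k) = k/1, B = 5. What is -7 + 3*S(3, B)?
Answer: -16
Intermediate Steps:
S(u, k) = 2 - k (S(u, k) = 2 - k/1 = 2 - k)
-7 + 3*S(3, B) = -7 + 3*(2 - 1*5) = -7 + 3*(2 - 5) = -7 + 3*(-3) = -7 - 9 = -16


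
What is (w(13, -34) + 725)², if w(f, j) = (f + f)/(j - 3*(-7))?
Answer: 522729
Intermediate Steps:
w(f, j) = 2*f/(21 + j) (w(f, j) = (2*f)/(j + 21) = (2*f)/(21 + j) = 2*f/(21 + j))
(w(13, -34) + 725)² = (2*13/(21 - 34) + 725)² = (2*13/(-13) + 725)² = (2*13*(-1/13) + 725)² = (-2 + 725)² = 723² = 522729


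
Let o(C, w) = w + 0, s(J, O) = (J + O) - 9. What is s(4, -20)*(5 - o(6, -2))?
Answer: -175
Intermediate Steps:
s(J, O) = -9 + J + O
o(C, w) = w
s(4, -20)*(5 - o(6, -2)) = (-9 + 4 - 20)*(5 - 1*(-2)) = -25*(5 + 2) = -25*7 = -175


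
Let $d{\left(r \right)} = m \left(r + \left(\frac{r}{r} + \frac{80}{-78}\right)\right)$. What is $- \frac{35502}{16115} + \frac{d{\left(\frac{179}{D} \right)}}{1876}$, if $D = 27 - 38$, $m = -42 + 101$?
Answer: $- \frac{800455462}{294759465} \approx -2.7156$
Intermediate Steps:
$m = 59$
$D = -11$ ($D = 27 - 38 = -11$)
$d{\left(r \right)} = - \frac{59}{39} + 59 r$ ($d{\left(r \right)} = 59 \left(r + \left(\frac{r}{r} + \frac{80}{-78}\right)\right) = 59 \left(r + \left(1 + 80 \left(- \frac{1}{78}\right)\right)\right) = 59 \left(r + \left(1 - \frac{40}{39}\right)\right) = 59 \left(r - \frac{1}{39}\right) = 59 \left(- \frac{1}{39} + r\right) = - \frac{59}{39} + 59 r$)
$- \frac{35502}{16115} + \frac{d{\left(\frac{179}{D} \right)}}{1876} = - \frac{35502}{16115} + \frac{- \frac{59}{39} + 59 \frac{179}{-11}}{1876} = \left(-35502\right) \frac{1}{16115} + \left(- \frac{59}{39} + 59 \cdot 179 \left(- \frac{1}{11}\right)\right) \frac{1}{1876} = - \frac{35502}{16115} + \left(- \frac{59}{39} + 59 \left(- \frac{179}{11}\right)\right) \frac{1}{1876} = - \frac{35502}{16115} + \left(- \frac{59}{39} - \frac{10561}{11}\right) \frac{1}{1876} = - \frac{35502}{16115} - \frac{103132}{201201} = - \frac{800455462}{294759465}$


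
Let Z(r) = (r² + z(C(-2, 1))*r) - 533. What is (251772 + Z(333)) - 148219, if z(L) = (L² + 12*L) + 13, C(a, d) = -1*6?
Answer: 206250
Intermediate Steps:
C(a, d) = -6
z(L) = 13 + L² + 12*L
Z(r) = -533 + r² - 23*r (Z(r) = (r² + (13 + (-6)² + 12*(-6))*r) - 533 = (r² + (13 + 36 - 72)*r) - 533 = (r² - 23*r) - 533 = -533 + r² - 23*r)
(251772 + Z(333)) - 148219 = (251772 + (-533 + 333² - 23*333)) - 148219 = (251772 + (-533 + 110889 - 7659)) - 148219 = (251772 + 102697) - 148219 = 354469 - 148219 = 206250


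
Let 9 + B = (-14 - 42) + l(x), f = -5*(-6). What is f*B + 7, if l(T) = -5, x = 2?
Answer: -2093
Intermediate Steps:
f = 30
B = -70 (B = -9 + ((-14 - 42) - 5) = -9 + (-56 - 5) = -9 - 61 = -70)
f*B + 7 = 30*(-70) + 7 = -2100 + 7 = -2093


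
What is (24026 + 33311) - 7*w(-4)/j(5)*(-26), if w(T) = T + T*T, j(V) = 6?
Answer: 57701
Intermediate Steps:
w(T) = T + T²
(24026 + 33311) - 7*w(-4)/j(5)*(-26) = (24026 + 33311) - 7*(-4*(1 - 4))/6*(-26) = 57337 - 7*(-4*(-3))/6*(-26) = 57337 - 84/6*(-26) = 57337 - 7*2*(-26) = 57337 - 14*(-26) = 57337 + 364 = 57701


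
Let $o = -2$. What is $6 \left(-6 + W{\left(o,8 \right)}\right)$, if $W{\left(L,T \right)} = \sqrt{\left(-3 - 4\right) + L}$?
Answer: $-36 + 18 i \approx -36.0 + 18.0 i$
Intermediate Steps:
$W{\left(L,T \right)} = \sqrt{-7 + L}$ ($W{\left(L,T \right)} = \sqrt{\left(-3 - 4\right) + L} = \sqrt{-7 + L}$)
$6 \left(-6 + W{\left(o,8 \right)}\right) = 6 \left(-6 + \sqrt{-7 - 2}\right) = 6 \left(-6 + \sqrt{-9}\right) = 6 \left(-6 + 3 i\right) = -36 + 18 i$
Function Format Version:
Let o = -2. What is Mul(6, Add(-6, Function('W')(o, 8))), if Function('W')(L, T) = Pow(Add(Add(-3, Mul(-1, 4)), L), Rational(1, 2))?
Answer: Add(-36, Mul(18, I)) ≈ Add(-36.000, Mul(18.000, I))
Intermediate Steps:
Function('W')(L, T) = Pow(Add(-7, L), Rational(1, 2)) (Function('W')(L, T) = Pow(Add(Add(-3, -4), L), Rational(1, 2)) = Pow(Add(-7, L), Rational(1, 2)))
Mul(6, Add(-6, Function('W')(o, 8))) = Mul(6, Add(-6, Pow(Add(-7, -2), Rational(1, 2)))) = Mul(6, Add(-6, Pow(-9, Rational(1, 2)))) = Mul(6, Add(-6, Mul(3, I))) = Add(-36, Mul(18, I))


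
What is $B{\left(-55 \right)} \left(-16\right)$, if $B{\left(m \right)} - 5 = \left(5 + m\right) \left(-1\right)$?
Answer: $-880$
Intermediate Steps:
$B{\left(m \right)} = - m$ ($B{\left(m \right)} = 5 + \left(5 + m\right) \left(-1\right) = 5 - \left(5 + m\right) = - m$)
$B{\left(-55 \right)} \left(-16\right) = \left(-1\right) \left(-55\right) \left(-16\right) = 55 \left(-16\right) = -880$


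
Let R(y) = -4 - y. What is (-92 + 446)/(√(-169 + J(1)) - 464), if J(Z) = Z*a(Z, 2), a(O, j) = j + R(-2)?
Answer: -164256/215465 - 4602*I/215465 ≈ -0.76233 - 0.021358*I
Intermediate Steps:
a(O, j) = -2 + j (a(O, j) = j + (-4 - 1*(-2)) = j + (-4 + 2) = j - 2 = -2 + j)
J(Z) = 0 (J(Z) = Z*(-2 + 2) = Z*0 = 0)
(-92 + 446)/(√(-169 + J(1)) - 464) = (-92 + 446)/(√(-169 + 0) - 464) = 354/(√(-169) - 464) = 354/(13*I - 464) = 354/(-464 + 13*I) = 354*((-464 - 13*I)/215465) = 354*(-464 - 13*I)/215465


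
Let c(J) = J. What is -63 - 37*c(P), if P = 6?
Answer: -285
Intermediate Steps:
-63 - 37*c(P) = -63 - 37*6 = -63 - 222 = -285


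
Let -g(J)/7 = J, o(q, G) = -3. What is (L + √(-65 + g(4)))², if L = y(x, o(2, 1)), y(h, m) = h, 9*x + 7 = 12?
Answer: -7508/81 + 10*I*√93/9 ≈ -92.691 + 10.715*I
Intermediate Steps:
g(J) = -7*J
x = 5/9 (x = -7/9 + (⅑)*12 = -7/9 + 4/3 = 5/9 ≈ 0.55556)
L = 5/9 ≈ 0.55556
(L + √(-65 + g(4)))² = (5/9 + √(-65 - 7*4))² = (5/9 + √(-65 - 28))² = (5/9 + √(-93))² = (5/9 + I*√93)²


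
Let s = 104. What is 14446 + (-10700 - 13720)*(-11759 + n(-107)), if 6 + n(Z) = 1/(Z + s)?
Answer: 287323886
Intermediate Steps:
n(Z) = -6 + 1/(104 + Z) (n(Z) = -6 + 1/(Z + 104) = -6 + 1/(104 + Z))
14446 + (-10700 - 13720)*(-11759 + n(-107)) = 14446 + (-10700 - 13720)*(-11759 + (-623 - 6*(-107))/(104 - 107)) = 14446 - 24420*(-11759 + (-623 + 642)/(-3)) = 14446 - 24420*(-11759 - 1/3*19) = 14446 - 24420*(-11759 - 19/3) = 14446 - 24420*(-35296/3) = 14446 + 287309440 = 287323886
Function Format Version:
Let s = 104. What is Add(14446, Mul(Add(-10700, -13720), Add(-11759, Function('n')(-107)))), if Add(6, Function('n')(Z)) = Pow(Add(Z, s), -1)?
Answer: 287323886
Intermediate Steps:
Function('n')(Z) = Add(-6, Pow(Add(104, Z), -1)) (Function('n')(Z) = Add(-6, Pow(Add(Z, 104), -1)) = Add(-6, Pow(Add(104, Z), -1)))
Add(14446, Mul(Add(-10700, -13720), Add(-11759, Function('n')(-107)))) = Add(14446, Mul(Add(-10700, -13720), Add(-11759, Mul(Pow(Add(104, -107), -1), Add(-623, Mul(-6, -107)))))) = Add(14446, Mul(-24420, Add(-11759, Mul(Pow(-3, -1), Add(-623, 642))))) = Add(14446, Mul(-24420, Add(-11759, Mul(Rational(-1, 3), 19)))) = Add(14446, Mul(-24420, Add(-11759, Rational(-19, 3)))) = Add(14446, Mul(-24420, Rational(-35296, 3))) = Add(14446, 287309440) = 287323886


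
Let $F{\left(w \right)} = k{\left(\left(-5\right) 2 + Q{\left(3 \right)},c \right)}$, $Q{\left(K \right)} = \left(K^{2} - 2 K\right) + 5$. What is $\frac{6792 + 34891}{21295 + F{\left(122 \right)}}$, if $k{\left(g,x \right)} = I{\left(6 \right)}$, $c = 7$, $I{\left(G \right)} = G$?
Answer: $\frac{41683}{21301} \approx 1.9569$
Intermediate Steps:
$Q{\left(K \right)} = 5 + K^{2} - 2 K$
$k{\left(g,x \right)} = 6$
$F{\left(w \right)} = 6$
$\frac{6792 + 34891}{21295 + F{\left(122 \right)}} = \frac{6792 + 34891}{21295 + 6} = \frac{41683}{21301}$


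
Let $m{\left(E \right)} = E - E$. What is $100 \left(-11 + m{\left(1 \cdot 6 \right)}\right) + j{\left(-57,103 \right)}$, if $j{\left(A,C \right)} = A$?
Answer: $-1157$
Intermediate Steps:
$m{\left(E \right)} = 0$
$100 \left(-11 + m{\left(1 \cdot 6 \right)}\right) + j{\left(-57,103 \right)} = 100 \left(-11 + 0\right) - 57 = 100 \left(-11\right) - 57 = -1100 - 57 = -1157$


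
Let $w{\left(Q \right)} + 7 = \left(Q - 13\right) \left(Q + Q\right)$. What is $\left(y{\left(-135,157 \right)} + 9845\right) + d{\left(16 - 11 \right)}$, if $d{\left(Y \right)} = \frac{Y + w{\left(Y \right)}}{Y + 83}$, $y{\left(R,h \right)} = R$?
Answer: $\frac{427199}{44} \approx 9709.1$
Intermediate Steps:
$w{\left(Q \right)} = -7 + 2 Q \left(-13 + Q\right)$ ($w{\left(Q \right)} = -7 + \left(Q - 13\right) \left(Q + Q\right) = -7 + \left(-13 + Q\right) 2 Q = -7 + 2 Q \left(-13 + Q\right)$)
$d{\left(Y \right)} = \frac{-7 - 25 Y + 2 Y^{2}}{83 + Y}$ ($d{\left(Y \right)} = \frac{Y - \left(7 - 2 Y^{2} + 26 Y\right)}{Y + 83} = \frac{-7 - 25 Y + 2 Y^{2}}{83 + Y}$)
$\left(y{\left(-135,157 \right)} + 9845\right) + d{\left(16 - 11 \right)} = \left(-135 + 9845\right) + \frac{-7 - 25 \left(16 - 11\right) + 2 \left(16 - 11\right)^{2}}{83 + \left(16 - 11\right)} = 9710 + \frac{-7 - 125 + 2 \cdot 5^{2}}{83 + 5} = 9710 + \frac{-7 - 125 + 2 \cdot 25}{88} = 9710 + \frac{-7 - 125 + 50}{88} = 9710 + \frac{1}{88} \left(-82\right) = 9710 - \frac{41}{44} = \frac{427199}{44}$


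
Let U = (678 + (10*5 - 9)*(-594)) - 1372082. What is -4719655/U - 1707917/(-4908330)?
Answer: 912480822937/244672888005 ≈ 3.7294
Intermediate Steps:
U = -1395758 (U = (678 + (50 - 9)*(-594)) - 1372082 = (678 + 41*(-594)) - 1372082 = (678 - 24354) - 1372082 = -23676 - 1372082 = -1395758)
-4719655/U - 1707917/(-4908330) = -4719655/(-1395758) - 1707917/(-4908330) = -4719655*(-1/1395758) - 1707917*(-1/4908330) = 4719655/1395758 + 1707917/4908330 = 912480822937/244672888005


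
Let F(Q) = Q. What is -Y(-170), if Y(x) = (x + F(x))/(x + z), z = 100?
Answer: -34/7 ≈ -4.8571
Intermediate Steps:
Y(x) = 2*x/(100 + x) (Y(x) = (x + x)/(x + 100) = (2*x)/(100 + x) = 2*x/(100 + x))
-Y(-170) = -2*(-170)/(100 - 170) = -2*(-170)/(-70) = -2*(-170)*(-1)/70 = -1*34/7 = -34/7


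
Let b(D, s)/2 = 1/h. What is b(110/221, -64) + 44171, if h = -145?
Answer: 6404793/145 ≈ 44171.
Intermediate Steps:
b(D, s) = -2/145 (b(D, s) = 2/(-145) = 2*(-1/145) = -2/145)
b(110/221, -64) + 44171 = -2/145 + 44171 = 6404793/145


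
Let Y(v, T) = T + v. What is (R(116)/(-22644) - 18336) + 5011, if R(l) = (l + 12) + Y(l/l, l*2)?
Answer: -301731661/22644 ≈ -13325.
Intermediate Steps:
R(l) = 13 + 3*l (R(l) = (l + 12) + (l*2 + l/l) = (12 + l) + (2*l + 1) = (12 + l) + (1 + 2*l) = 13 + 3*l)
(R(116)/(-22644) - 18336) + 5011 = ((13 + 3*116)/(-22644) - 18336) + 5011 = ((13 + 348)*(-1/22644) - 18336) + 5011 = (361*(-1/22644) - 18336) + 5011 = (-361/22644 - 18336) + 5011 = -415200745/22644 + 5011 = -301731661/22644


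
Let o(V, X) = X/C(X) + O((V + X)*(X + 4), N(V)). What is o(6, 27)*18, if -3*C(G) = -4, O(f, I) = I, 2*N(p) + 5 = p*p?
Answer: 1287/2 ≈ 643.50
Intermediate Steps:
N(p) = -5/2 + p**2/2 (N(p) = -5/2 + (p*p)/2 = -5/2 + p**2/2)
C(G) = 4/3 (C(G) = -1/3*(-4) = 4/3)
o(V, X) = -5/2 + V**2/2 + 3*X/4 (o(V, X) = X/(4/3) + (-5/2 + V**2/2) = 3*X/4 + (-5/2 + V**2/2) = -5/2 + V**2/2 + 3*X/4)
o(6, 27)*18 = (-5/2 + (1/2)*6**2 + (3/4)*27)*18 = (-5/2 + (1/2)*36 + 81/4)*18 = (-5/2 + 18 + 81/4)*18 = (143/4)*18 = 1287/2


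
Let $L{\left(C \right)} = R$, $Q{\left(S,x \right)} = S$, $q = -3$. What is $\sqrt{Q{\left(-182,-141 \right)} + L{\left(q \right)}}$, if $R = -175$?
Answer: $i \sqrt{357} \approx 18.894 i$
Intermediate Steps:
$L{\left(C \right)} = -175$
$\sqrt{Q{\left(-182,-141 \right)} + L{\left(q \right)}} = \sqrt{-182 - 175} = \sqrt{-357} = i \sqrt{357}$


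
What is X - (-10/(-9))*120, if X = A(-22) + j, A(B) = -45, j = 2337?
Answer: 6476/3 ≈ 2158.7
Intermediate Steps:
X = 2292 (X = -45 + 2337 = 2292)
X - (-10/(-9))*120 = 2292 - (-10/(-9))*120 = 2292 - (-10*(-1/9))*120 = 2292 - 10*120/9 = 2292 - 1*400/3 = 2292 - 400/3 = 6476/3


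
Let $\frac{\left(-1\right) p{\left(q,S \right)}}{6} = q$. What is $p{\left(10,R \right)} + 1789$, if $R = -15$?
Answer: $1729$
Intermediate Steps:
$p{\left(q,S \right)} = - 6 q$
$p{\left(10,R \right)} + 1789 = \left(-6\right) 10 + 1789 = -60 + 1789 = 1729$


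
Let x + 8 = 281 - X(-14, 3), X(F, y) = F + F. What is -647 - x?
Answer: -948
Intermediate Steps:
X(F, y) = 2*F
x = 301 (x = -8 + (281 - 2*(-14)) = -8 + (281 - 1*(-28)) = -8 + (281 + 28) = -8 + 309 = 301)
-647 - x = -647 - 1*301 = -647 - 301 = -948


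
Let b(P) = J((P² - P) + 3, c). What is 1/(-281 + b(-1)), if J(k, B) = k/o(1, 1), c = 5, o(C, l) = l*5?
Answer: -1/280 ≈ -0.0035714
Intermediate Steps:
o(C, l) = 5*l
J(k, B) = k/5 (J(k, B) = k/((5*1)) = k/5)
b(P) = ⅗ - P/5 + P²/5 (b(P) = ((P² - P) + 3)/5 = (3 + P² - P)/5 = ⅗ - P/5 + P²/5)
1/(-281 + b(-1)) = 1/(-281 + (⅗ - ⅕*(-1) + (⅕)*(-1)²)) = 1/(-281 + (⅗ + ⅕ + (⅕)*1)) = 1/(-281 + (⅗ + ⅕ + ⅕)) = 1/(-281 + 1) = 1/(-280) = -1/280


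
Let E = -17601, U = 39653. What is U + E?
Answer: 22052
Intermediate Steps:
U + E = 39653 - 17601 = 22052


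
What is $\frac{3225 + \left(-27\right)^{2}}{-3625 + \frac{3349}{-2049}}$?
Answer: $- \frac{4050873}{3715487} \approx -1.0903$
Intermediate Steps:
$\frac{3225 + \left(-27\right)^{2}}{-3625 + \frac{3349}{-2049}} = \frac{3225 + 729}{-3625 + 3349 \left(- \frac{1}{2049}\right)} = \frac{3954}{-3625 - \frac{3349}{2049}} = \frac{3954}{- \frac{7430974}{2049}} = 3954 \left(- \frac{2049}{7430974}\right) = - \frac{4050873}{3715487}$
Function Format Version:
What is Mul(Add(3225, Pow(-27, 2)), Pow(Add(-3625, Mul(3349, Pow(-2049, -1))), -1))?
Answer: Rational(-4050873, 3715487) ≈ -1.0903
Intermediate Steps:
Mul(Add(3225, Pow(-27, 2)), Pow(Add(-3625, Mul(3349, Pow(-2049, -1))), -1)) = Mul(Add(3225, 729), Pow(Add(-3625, Mul(3349, Rational(-1, 2049))), -1)) = Mul(3954, Pow(Add(-3625, Rational(-3349, 2049)), -1)) = Mul(3954, Pow(Rational(-7430974, 2049), -1)) = Mul(3954, Rational(-2049, 7430974)) = Rational(-4050873, 3715487)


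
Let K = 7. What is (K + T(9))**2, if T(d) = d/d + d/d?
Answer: 81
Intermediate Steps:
T(d) = 2 (T(d) = 1 + 1 = 2)
(K + T(9))**2 = (7 + 2)**2 = 9**2 = 81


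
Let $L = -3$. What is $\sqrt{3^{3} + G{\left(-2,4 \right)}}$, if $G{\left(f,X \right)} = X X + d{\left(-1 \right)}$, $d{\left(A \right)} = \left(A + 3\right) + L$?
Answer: $\sqrt{42} \approx 6.4807$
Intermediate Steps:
$d{\left(A \right)} = A$ ($d{\left(A \right)} = \left(A + 3\right) - 3 = \left(3 + A\right) - 3 = A$)
$G{\left(f,X \right)} = -1 + X^{2}$ ($G{\left(f,X \right)} = X X - 1 = X^{2} - 1 = -1 + X^{2}$)
$\sqrt{3^{3} + G{\left(-2,4 \right)}} = \sqrt{3^{3} - \left(1 - 4^{2}\right)} = \sqrt{27 + \left(-1 + 16\right)} = \sqrt{27 + 15} = \sqrt{42}$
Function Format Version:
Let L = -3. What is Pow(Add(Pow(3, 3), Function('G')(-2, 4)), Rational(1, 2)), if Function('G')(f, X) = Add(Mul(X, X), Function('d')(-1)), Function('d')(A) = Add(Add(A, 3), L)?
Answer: Pow(42, Rational(1, 2)) ≈ 6.4807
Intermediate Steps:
Function('d')(A) = A (Function('d')(A) = Add(Add(A, 3), -3) = Add(Add(3, A), -3) = A)
Function('G')(f, X) = Add(-1, Pow(X, 2)) (Function('G')(f, X) = Add(Mul(X, X), -1) = Add(Pow(X, 2), -1) = Add(-1, Pow(X, 2)))
Pow(Add(Pow(3, 3), Function('G')(-2, 4)), Rational(1, 2)) = Pow(Add(Pow(3, 3), Add(-1, Pow(4, 2))), Rational(1, 2)) = Pow(Add(27, Add(-1, 16)), Rational(1, 2)) = Pow(Add(27, 15), Rational(1, 2)) = Pow(42, Rational(1, 2))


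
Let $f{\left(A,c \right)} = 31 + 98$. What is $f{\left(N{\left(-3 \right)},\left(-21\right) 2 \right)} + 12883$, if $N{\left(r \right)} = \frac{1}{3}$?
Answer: $13012$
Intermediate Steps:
$N{\left(r \right)} = \frac{1}{3}$
$f{\left(A,c \right)} = 129$
$f{\left(N{\left(-3 \right)},\left(-21\right) 2 \right)} + 12883 = 129 + 12883 = 13012$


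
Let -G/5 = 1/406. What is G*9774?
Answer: -24435/203 ≈ -120.37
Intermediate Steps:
G = -5/406 ≈ -0.012315
G*9774 = -5/406*9774 = -24435/203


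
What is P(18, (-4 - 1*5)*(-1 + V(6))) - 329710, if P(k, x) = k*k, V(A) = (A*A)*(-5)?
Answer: -329386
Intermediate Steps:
V(A) = -5*A² (V(A) = A²*(-5) = -5*A²)
P(k, x) = k²
P(18, (-4 - 1*5)*(-1 + V(6))) - 329710 = 18² - 329710 = 324 - 329710 = -329386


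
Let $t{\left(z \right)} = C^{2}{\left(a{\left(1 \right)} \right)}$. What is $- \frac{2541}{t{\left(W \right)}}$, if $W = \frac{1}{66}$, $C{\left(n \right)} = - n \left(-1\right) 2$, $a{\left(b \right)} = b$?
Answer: $- \frac{2541}{4} \approx -635.25$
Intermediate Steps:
$C{\left(n \right)} = 2 n$ ($C{\left(n \right)} = n 2 = 2 n$)
$W = \frac{1}{66} \approx 0.015152$
$t{\left(z \right)} = 4$ ($t{\left(z \right)} = \left(2 \cdot 1\right)^{2} = 2^{2} = 4$)
$- \frac{2541}{t{\left(W \right)}} = - \frac{2541}{4}$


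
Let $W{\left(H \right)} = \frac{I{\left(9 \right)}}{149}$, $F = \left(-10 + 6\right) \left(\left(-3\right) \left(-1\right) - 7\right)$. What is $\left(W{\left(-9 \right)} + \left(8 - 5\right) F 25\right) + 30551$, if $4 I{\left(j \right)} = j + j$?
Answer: $\frac{9461807}{298} \approx 31751.0$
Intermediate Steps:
$F = 16$ ($F = - 4 \left(3 - 7\right) = \left(-4\right) \left(-4\right) = 16$)
$I{\left(j \right)} = \frac{j}{2}$ ($I{\left(j \right)} = \frac{j + j}{4} = \frac{2 j}{4} = \frac{j}{2}$)
$W{\left(H \right)} = \frac{9}{298}$ ($W{\left(H \right)} = \frac{\frac{1}{2} \cdot 9}{149} = \frac{9}{2} \cdot \frac{1}{149} = \frac{9}{298}$)
$\left(W{\left(-9 \right)} + \left(8 - 5\right) F 25\right) + 30551 = \left(\frac{9}{298} + \left(8 - 5\right) 16 \cdot 25\right) + 30551 = \left(\frac{9}{298} + 3 \cdot 16 \cdot 25\right) + 30551 = \left(\frac{9}{298} + 48 \cdot 25\right) + 30551 = \left(\frac{9}{298} + 1200\right) + 30551 = \frac{357609}{298} + 30551 = \frac{9461807}{298}$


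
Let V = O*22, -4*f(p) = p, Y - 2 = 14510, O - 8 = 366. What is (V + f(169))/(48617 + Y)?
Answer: 32743/252516 ≈ 0.12967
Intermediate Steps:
O = 374 (O = 8 + 366 = 374)
Y = 14512 (Y = 2 + 14510 = 14512)
f(p) = -p/4
V = 8228 (V = 374*22 = 8228)
(V + f(169))/(48617 + Y) = (8228 - 1/4*169)/(48617 + 14512) = (8228 - 169/4)/63129 = (32743/4)*(1/63129) = 32743/252516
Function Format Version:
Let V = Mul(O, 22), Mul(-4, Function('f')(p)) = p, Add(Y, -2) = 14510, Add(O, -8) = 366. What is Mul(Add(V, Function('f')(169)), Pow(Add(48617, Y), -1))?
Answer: Rational(32743, 252516) ≈ 0.12967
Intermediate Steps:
O = 374 (O = Add(8, 366) = 374)
Y = 14512 (Y = Add(2, 14510) = 14512)
Function('f')(p) = Mul(Rational(-1, 4), p)
V = 8228 (V = Mul(374, 22) = 8228)
Mul(Add(V, Function('f')(169)), Pow(Add(48617, Y), -1)) = Mul(Add(8228, Mul(Rational(-1, 4), 169)), Pow(Add(48617, 14512), -1)) = Mul(Add(8228, Rational(-169, 4)), Pow(63129, -1)) = Mul(Rational(32743, 4), Rational(1, 63129)) = Rational(32743, 252516)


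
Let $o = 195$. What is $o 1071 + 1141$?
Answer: $209986$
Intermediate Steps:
$o 1071 + 1141 = 195 \cdot 1071 + 1141 = 208845 + 1141 = 209986$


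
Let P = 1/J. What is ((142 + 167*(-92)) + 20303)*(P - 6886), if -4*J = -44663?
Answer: -1562658572534/44663 ≈ -3.4988e+7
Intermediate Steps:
J = 44663/4 (J = -¼*(-44663) = 44663/4 ≈ 11166.)
P = 4/44663 (P = 1/(44663/4) = 4/44663 ≈ 8.9560e-5)
((142 + 167*(-92)) + 20303)*(P - 6886) = ((142 + 167*(-92)) + 20303)*(4/44663 - 6886) = ((142 - 15364) + 20303)*(-307549414/44663) = (-15222 + 20303)*(-307549414/44663) = 5081*(-307549414/44663) = -1562658572534/44663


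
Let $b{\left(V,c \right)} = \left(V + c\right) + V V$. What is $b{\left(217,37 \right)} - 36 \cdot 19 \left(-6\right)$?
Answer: $51447$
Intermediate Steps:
$b{\left(V,c \right)} = V + c + V^{2}$ ($b{\left(V,c \right)} = \left(V + c\right) + V^{2} = V + c + V^{2}$)
$b{\left(217,37 \right)} - 36 \cdot 19 \left(-6\right) = \left(217 + 37 + 217^{2}\right) - 36 \cdot 19 \left(-6\right) = \left(217 + 37 + 47089\right) - 684 \left(-6\right) = 47343 - -4104 = 47343 + 4104 = 51447$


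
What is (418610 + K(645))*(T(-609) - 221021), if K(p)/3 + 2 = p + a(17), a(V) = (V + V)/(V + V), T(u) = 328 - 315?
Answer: -92943146336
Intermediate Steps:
T(u) = 13
a(V) = 1 (a(V) = (2*V)/((2*V)) = (2*V)*(1/(2*V)) = 1)
K(p) = -3 + 3*p (K(p) = -6 + 3*(p + 1) = -6 + 3*(1 + p) = -6 + (3 + 3*p) = -3 + 3*p)
(418610 + K(645))*(T(-609) - 221021) = (418610 + (-3 + 3*645))*(13 - 221021) = (418610 + (-3 + 1935))*(-221008) = (418610 + 1932)*(-221008) = 420542*(-221008) = -92943146336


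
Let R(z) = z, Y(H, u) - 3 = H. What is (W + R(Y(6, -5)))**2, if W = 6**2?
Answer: 2025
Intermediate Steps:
Y(H, u) = 3 + H
W = 36
(W + R(Y(6, -5)))**2 = (36 + (3 + 6))**2 = (36 + 9)**2 = 45**2 = 2025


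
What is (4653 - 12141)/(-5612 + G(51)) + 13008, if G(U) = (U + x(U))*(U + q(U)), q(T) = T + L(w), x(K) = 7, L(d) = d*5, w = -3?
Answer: 3685008/283 ≈ 13021.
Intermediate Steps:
L(d) = 5*d
q(T) = -15 + T (q(T) = T + 5*(-3) = T - 15 = -15 + T)
G(U) = (-15 + 2*U)*(7 + U) (G(U) = (U + 7)*(U + (-15 + U)) = (7 + U)*(-15 + 2*U) = (-15 + 2*U)*(7 + U))
(4653 - 12141)/(-5612 + G(51)) + 13008 = (4653 - 12141)/(-5612 + (-105 - 1*51 + 2*51**2)) + 13008 = -7488/(-5612 + (-105 - 51 + 2*2601)) + 13008 = -7488/(-5612 + (-105 - 51 + 5202)) + 13008 = -7488/(-5612 + 5046) + 13008 = -7488/(-566) + 13008 = -7488*(-1/566) + 13008 = 3744/283 + 13008 = 3685008/283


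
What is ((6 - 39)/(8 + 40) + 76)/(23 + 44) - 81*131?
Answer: -11373787/1072 ≈ -10610.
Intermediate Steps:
((6 - 39)/(8 + 40) + 76)/(23 + 44) - 81*131 = (-33/48 + 76)/67 - 10611 = (-33*1/48 + 76)*(1/67) - 10611 = (-11/16 + 76)*(1/67) - 10611 = (1205/16)*(1/67) - 10611 = 1205/1072 - 10611 = -11373787/1072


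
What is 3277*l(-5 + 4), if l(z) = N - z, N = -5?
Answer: -13108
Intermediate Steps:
l(z) = -5 - z
3277*l(-5 + 4) = 3277*(-5 - (-5 + 4)) = 3277*(-5 - 1*(-1)) = 3277*(-5 + 1) = 3277*(-4) = -13108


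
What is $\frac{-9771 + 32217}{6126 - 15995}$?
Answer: $- \frac{22446}{9869} \approx -2.2744$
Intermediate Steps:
$\frac{-9771 + 32217}{6126 - 15995} = \frac{22446}{-9869} = 22446 \left(- \frac{1}{9869}\right) = - \frac{22446}{9869}$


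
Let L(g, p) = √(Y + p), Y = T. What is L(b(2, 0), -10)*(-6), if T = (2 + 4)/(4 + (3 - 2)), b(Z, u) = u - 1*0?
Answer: -12*I*√55/5 ≈ -17.799*I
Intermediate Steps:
b(Z, u) = u (b(Z, u) = u + 0 = u)
T = 6/5 (T = 6/(4 + 1) = 6/5 ≈ 1.2000)
Y = 6/5 ≈ 1.2000
L(g, p) = √(6/5 + p)
L(b(2, 0), -10)*(-6) = (√(30 + 25*(-10))/5)*(-6) = (√(30 - 250)/5)*(-6) = (√(-220)/5)*(-6) = ((2*I*√55)/5)*(-6) = (2*I*√55/5)*(-6) = -12*I*√55/5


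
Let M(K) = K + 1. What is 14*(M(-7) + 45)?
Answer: 546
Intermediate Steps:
M(K) = 1 + K
14*(M(-7) + 45) = 14*((1 - 7) + 45) = 14*(-6 + 45) = 14*39 = 546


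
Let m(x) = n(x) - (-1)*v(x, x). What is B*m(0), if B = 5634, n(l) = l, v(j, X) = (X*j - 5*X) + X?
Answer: 0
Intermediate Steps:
v(j, X) = -4*X + X*j (v(j, X) = (-5*X + X*j) + X = -4*X + X*j)
m(x) = x + x*(-4 + x) (m(x) = x - (-1)*x*(-4 + x) = x + x*(-4 + x))
B*m(0) = 5634*(0*(-3 + 0)) = 5634*(0*(-3)) = 5634*0 = 0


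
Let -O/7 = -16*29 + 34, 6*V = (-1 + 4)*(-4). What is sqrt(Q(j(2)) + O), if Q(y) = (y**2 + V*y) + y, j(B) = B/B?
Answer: sqrt(3010) ≈ 54.863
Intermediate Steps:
j(B) = 1
V = -2 (V = ((-1 + 4)*(-4))/6 = (3*(-4))/6 = (1/6)*(-12) = -2)
O = 3010 (O = -7*(-16*29 + 34) = -7*(-464 + 34) = -7*(-430) = 3010)
Q(y) = y**2 - y (Q(y) = (y**2 - 2*y) + y = y**2 - y)
sqrt(Q(j(2)) + O) = sqrt(1*(-1 + 1) + 3010) = sqrt(1*0 + 3010) = sqrt(0 + 3010) = sqrt(3010)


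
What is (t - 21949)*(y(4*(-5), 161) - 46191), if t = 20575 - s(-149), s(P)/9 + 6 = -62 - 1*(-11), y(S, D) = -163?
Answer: 39910794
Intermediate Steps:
s(P) = -513 (s(P) = -54 + 9*(-62 - 1*(-11)) = -54 + 9*(-62 + 11) = -54 + 9*(-51) = -54 - 459 = -513)
t = 21088 (t = 20575 - 1*(-513) = 20575 + 513 = 21088)
(t - 21949)*(y(4*(-5), 161) - 46191) = (21088 - 21949)*(-163 - 46191) = -861*(-46354) = 39910794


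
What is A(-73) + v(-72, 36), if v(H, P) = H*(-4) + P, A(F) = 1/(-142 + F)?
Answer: 69659/215 ≈ 324.00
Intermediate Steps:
v(H, P) = P - 4*H (v(H, P) = -4*H + P = P - 4*H)
A(-73) + v(-72, 36) = 1/(-142 - 73) + (36 - 4*(-72)) = 1/(-215) + (36 + 288) = -1/215 + 324 = 69659/215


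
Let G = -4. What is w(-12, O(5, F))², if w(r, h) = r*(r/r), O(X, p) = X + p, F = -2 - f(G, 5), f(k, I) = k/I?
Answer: 144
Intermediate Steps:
F = -6/5 (F = -2 - (-4)/5 = -2 - 1*(-⅘) = -2 + ⅘ = -6/5 ≈ -1.2000)
w(r, h) = r (w(r, h) = r*1 = r)
w(-12, O(5, F))² = (-12)² = 144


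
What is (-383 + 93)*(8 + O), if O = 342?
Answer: -101500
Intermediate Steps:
(-383 + 93)*(8 + O) = (-383 + 93)*(8 + 342) = -290*350 = -101500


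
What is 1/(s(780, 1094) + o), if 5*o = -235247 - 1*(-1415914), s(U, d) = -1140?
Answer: 5/1174967 ≈ 4.2554e-6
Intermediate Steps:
o = 1180667/5 (o = (-235247 - 1*(-1415914))/5 = (-235247 + 1415914)/5 = (⅕)*1180667 = 1180667/5 ≈ 2.3613e+5)
1/(s(780, 1094) + o) = 1/(-1140 + 1180667/5) = 1/(1174967/5) = 5/1174967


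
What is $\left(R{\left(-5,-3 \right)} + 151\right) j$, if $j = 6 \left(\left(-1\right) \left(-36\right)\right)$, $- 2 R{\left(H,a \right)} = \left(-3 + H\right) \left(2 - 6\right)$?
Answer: $29160$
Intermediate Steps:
$R{\left(H,a \right)} = -6 + 2 H$ ($R{\left(H,a \right)} = - \frac{\left(-3 + H\right) \left(2 - 6\right)}{2} = - \frac{\left(-3 + H\right) \left(-4\right)}{2} = - \frac{12 - 4 H}{2} = -6 + 2 H$)
$j = 216$ ($j = 6 \cdot 36 = 216$)
$\left(R{\left(-5,-3 \right)} + 151\right) j = \left(\left(-6 + 2 \left(-5\right)\right) + 151\right) 216 = \left(\left(-6 - 10\right) + 151\right) 216 = \left(-16 + 151\right) 216 = 135 \cdot 216 = 29160$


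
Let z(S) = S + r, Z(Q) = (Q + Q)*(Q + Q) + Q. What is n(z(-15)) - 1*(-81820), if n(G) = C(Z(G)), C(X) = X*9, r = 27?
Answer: 87112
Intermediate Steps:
Z(Q) = Q + 4*Q² (Z(Q) = (2*Q)*(2*Q) + Q = 4*Q² + Q = Q + 4*Q²)
C(X) = 9*X
z(S) = 27 + S (z(S) = S + 27 = 27 + S)
n(G) = 9*G*(1 + 4*G) (n(G) = 9*(G*(1 + 4*G)) = 9*G*(1 + 4*G))
n(z(-15)) - 1*(-81820) = 9*(27 - 15)*(1 + 4*(27 - 15)) - 1*(-81820) = 9*12*(1 + 4*12) + 81820 = 9*12*(1 + 48) + 81820 = 9*12*49 + 81820 = 5292 + 81820 = 87112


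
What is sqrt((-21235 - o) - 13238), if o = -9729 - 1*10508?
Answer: 2*I*sqrt(3559) ≈ 119.31*I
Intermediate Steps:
o = -20237 (o = -9729 - 10508 = -20237)
sqrt((-21235 - o) - 13238) = sqrt((-21235 - 1*(-20237)) - 13238) = sqrt((-21235 + 20237) - 13238) = sqrt(-998 - 13238) = sqrt(-14236) = 2*I*sqrt(3559)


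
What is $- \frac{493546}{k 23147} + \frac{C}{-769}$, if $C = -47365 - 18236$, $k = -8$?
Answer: $\frac{6263633825}{71200172} \approx 87.972$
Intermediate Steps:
$C = -65601$
$- \frac{493546}{k 23147} + \frac{C}{-769} = - \frac{493546}{\left(-8\right) 23147} - \frac{65601}{-769} = - \frac{493546}{-185176} - - \frac{65601}{769} = \left(-493546\right) \left(- \frac{1}{185176}\right) + \frac{65601}{769} = \frac{246773}{92588} + \frac{65601}{769} = \frac{6263633825}{71200172}$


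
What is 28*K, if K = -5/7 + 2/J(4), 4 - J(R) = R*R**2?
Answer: -314/15 ≈ -20.933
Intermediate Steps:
J(R) = 4 - R**3 (J(R) = 4 - R*R**2 = 4 - R**3)
K = -157/210 (K = -5/7 + 2/(4 - 1*4**3) = -5*1/7 + 2/(4 - 1*64) = -5/7 + 2/(4 - 64) = -5/7 + 2/(-60) = -5/7 + 2*(-1/60) = -5/7 - 1/30 = -157/210 ≈ -0.74762)
28*K = 28*(-157/210) = -314/15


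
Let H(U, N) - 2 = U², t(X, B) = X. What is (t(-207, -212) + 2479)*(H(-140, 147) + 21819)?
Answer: 94108512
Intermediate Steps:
H(U, N) = 2 + U²
(t(-207, -212) + 2479)*(H(-140, 147) + 21819) = (-207 + 2479)*((2 + (-140)²) + 21819) = 2272*((2 + 19600) + 21819) = 2272*(19602 + 21819) = 2272*41421 = 94108512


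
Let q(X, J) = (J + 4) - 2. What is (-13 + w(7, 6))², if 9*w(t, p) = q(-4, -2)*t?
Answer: 169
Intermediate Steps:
q(X, J) = 2 + J (q(X, J) = (4 + J) - 2 = 2 + J)
w(t, p) = 0 (w(t, p) = ((2 - 2)*t)/9 = (0*t)/9 = (⅑)*0 = 0)
(-13 + w(7, 6))² = (-13 + 0)² = (-13)² = 169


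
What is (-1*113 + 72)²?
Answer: 1681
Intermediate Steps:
(-1*113 + 72)² = (-113 + 72)² = (-41)² = 1681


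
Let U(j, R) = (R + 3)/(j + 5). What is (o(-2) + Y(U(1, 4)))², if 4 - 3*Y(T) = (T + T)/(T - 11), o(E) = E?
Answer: 10816/31329 ≈ 0.34524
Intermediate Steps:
U(j, R) = (3 + R)/(5 + j)
Y(T) = 4/3 - 2*T/(3*(-11 + T)) (Y(T) = 4/3 - (T + T)/(3*(T - 11)) = 4/3 - 2*T/(3*(-11 + T)))
(o(-2) + Y(U(1, 4)))² = (-2 + 2*(-22 + (3 + 4)/(5 + 1))/(3*(-11 + (3 + 4)/(5 + 1))))² = (-2 + 2*(-22 + 7/6)/(3*(-11 + 7/6)))² = (-2 + (⅔)*(-125/6)/(-59/6))² = (-2 + (⅔)*(-6/59)*(-125/6))² = (-2 + 250/177)² = (-104/177)² = 10816/31329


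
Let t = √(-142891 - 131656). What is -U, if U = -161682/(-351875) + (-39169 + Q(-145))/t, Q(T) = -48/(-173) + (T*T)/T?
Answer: -161682/351875 - 6801274*I*√5603/6785233 ≈ -0.45949 - 75.03*I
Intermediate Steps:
Q(T) = 48/173 + T (Q(T) = -48*(-1/173) + T²/T = 48/173 + T)
t = 7*I*√5603 (t = √(-274547) = 7*I*√5603 ≈ 523.97*I)
U = 161682/351875 + 6801274*I*√5603/6785233 (U = -161682/(-351875) + (-39169 + (48/173 - 145))/((7*I*√5603)) = -161682*(-1/351875) + (-39169 - 25037/173)*(-I*√5603/39221) = 161682/351875 - (-6801274)*I*√5603/6785233 = 161682/351875 + 6801274*I*√5603/6785233 ≈ 0.45949 + 75.03*I)
-U = -(161682/351875 + 6801274*I*√5603/6785233) = -161682/351875 - 6801274*I*√5603/6785233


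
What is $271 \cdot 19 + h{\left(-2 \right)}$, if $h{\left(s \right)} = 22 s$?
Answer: $5105$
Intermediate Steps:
$271 \cdot 19 + h{\left(-2 \right)} = 271 \cdot 19 + 22 \left(-2\right) = 5149 - 44 = 5105$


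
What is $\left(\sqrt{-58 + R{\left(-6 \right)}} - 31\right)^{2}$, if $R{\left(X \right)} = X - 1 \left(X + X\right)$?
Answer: $909 - 124 i \sqrt{13} \approx 909.0 - 447.09 i$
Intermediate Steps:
$R{\left(X \right)} = - X$ ($R{\left(X \right)} = X - 1 \cdot 2 X = X - 2 X = - X$)
$\left(\sqrt{-58 + R{\left(-6 \right)}} - 31\right)^{2} = \left(\sqrt{-58 - -6} - 31\right)^{2} = \left(\sqrt{-58 + 6} - 31\right)^{2} = \left(\sqrt{-52} - 31\right)^{2} = \left(2 i \sqrt{13} - 31\right)^{2} = \left(-31 + 2 i \sqrt{13}\right)^{2}$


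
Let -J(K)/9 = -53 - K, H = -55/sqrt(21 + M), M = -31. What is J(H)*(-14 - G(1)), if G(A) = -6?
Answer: -3816 - 396*I*sqrt(10) ≈ -3816.0 - 1252.3*I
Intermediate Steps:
H = 11*I*sqrt(10)/2 (H = -55/sqrt(21 - 31) = -55*(-I*sqrt(10)/10) = -(-11)*I*sqrt(10)/2 = 11*I*sqrt(10)/2 ≈ 17.393*I)
J(K) = 477 + 9*K (J(K) = -9*(-53 - K) = 477 + 9*K)
J(H)*(-14 - G(1)) = (477 + 9*(11*I*sqrt(10)/2))*(-14 - 1*(-6)) = (477 + 99*I*sqrt(10)/2)*(-14 + 6) = (477 + 99*I*sqrt(10)/2)*(-8) = -3816 - 396*I*sqrt(10)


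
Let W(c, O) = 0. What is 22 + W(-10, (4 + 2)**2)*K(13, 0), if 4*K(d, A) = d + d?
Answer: 22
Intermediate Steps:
K(d, A) = d/2 (K(d, A) = (d + d)/4 = (2*d)/4 = d/2)
22 + W(-10, (4 + 2)**2)*K(13, 0) = 22 + 0*((1/2)*13) = 22 + 0*(13/2) = 22 + 0 = 22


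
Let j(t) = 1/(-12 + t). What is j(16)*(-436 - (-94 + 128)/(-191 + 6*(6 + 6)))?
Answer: -1525/14 ≈ -108.93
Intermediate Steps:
j(16)*(-436 - (-94 + 128)/(-191 + 6*(6 + 6))) = (-436 - (-94 + 128)/(-191 + 6*(6 + 6)))/(-12 + 16) = (-436 - 34/(-191 + 6*12))/4 = (-436 - 34/(-191 + 72))/4 = (-436 - 34/(-119))/4 = (-436 - 34*(-1)/119)/4 = (-436 - 1*(-2/7))/4 = (-436 + 2/7)/4 = (1/4)*(-3050/7) = -1525/14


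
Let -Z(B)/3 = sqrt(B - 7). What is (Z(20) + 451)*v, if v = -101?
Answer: -45551 + 303*sqrt(13) ≈ -44459.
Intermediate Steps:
Z(B) = -3*sqrt(-7 + B) (Z(B) = -3*sqrt(B - 7) = -3*sqrt(-7 + B))
(Z(20) + 451)*v = (-3*sqrt(-7 + 20) + 451)*(-101) = (-3*sqrt(13) + 451)*(-101) = (451 - 3*sqrt(13))*(-101) = -45551 + 303*sqrt(13)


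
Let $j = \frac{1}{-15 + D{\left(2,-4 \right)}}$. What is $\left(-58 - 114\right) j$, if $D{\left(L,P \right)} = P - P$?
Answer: $\frac{172}{15} \approx 11.467$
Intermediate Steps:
$D{\left(L,P \right)} = 0$
$j = - \frac{1}{15}$ ($j = \frac{1}{-15 + 0} = \frac{1}{-15} = - \frac{1}{15} \approx -0.066667$)
$\left(-58 - 114\right) j = \left(-58 - 114\right) \left(- \frac{1}{15}\right) = \left(-172\right) \left(- \frac{1}{15}\right) = \frac{172}{15}$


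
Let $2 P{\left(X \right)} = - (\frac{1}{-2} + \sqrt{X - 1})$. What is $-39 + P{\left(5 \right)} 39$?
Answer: $- \frac{273}{4} \approx -68.25$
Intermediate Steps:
$P{\left(X \right)} = \frac{1}{4} - \frac{\sqrt{-1 + X}}{2}$ ($P{\left(X \right)} = \frac{\left(-1\right) \left(\frac{1}{-2} + \sqrt{X - 1}\right)}{2} = \frac{\left(-1\right) \left(- \frac{1}{2} + \sqrt{-1 + X}\right)}{2} = \frac{\frac{1}{2} - \sqrt{-1 + X}}{2} = \frac{1}{4} - \frac{\sqrt{-1 + X}}{2}$)
$-39 + P{\left(5 \right)} 39 = -39 + \left(\frac{1}{4} - \frac{\sqrt{-1 + 5}}{2}\right) 39 = -39 + \left(\frac{1}{4} - \frac{\sqrt{4}}{2}\right) 39 = -39 + \left(\frac{1}{4} - 1\right) 39 = -39 - \frac{117}{4} = - \frac{273}{4}$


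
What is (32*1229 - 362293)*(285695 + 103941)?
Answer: -125838790740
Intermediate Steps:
(32*1229 - 362293)*(285695 + 103941) = (39328 - 362293)*389636 = -322965*389636 = -125838790740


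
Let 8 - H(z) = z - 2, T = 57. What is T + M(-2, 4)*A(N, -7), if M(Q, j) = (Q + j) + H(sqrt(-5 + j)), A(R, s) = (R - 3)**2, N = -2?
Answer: 357 - 25*I ≈ 357.0 - 25.0*I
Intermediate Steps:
H(z) = 10 - z (H(z) = 8 - (z - 2) = 8 - (-2 + z) = 8 + (2 - z) = 10 - z)
A(R, s) = (-3 + R)**2
M(Q, j) = 10 + Q + j - sqrt(-5 + j) (M(Q, j) = (Q + j) + (10 - sqrt(-5 + j)) = 10 + Q + j - sqrt(-5 + j))
T + M(-2, 4)*A(N, -7) = 57 + (10 - 2 + 4 - sqrt(-5 + 4))*(-3 - 2)**2 = 57 + (10 - 2 + 4 - sqrt(-1))*(-5)**2 = 57 + (10 - 2 + 4 - I)*25 = 57 + (12 - I)*25 = 57 + (300 - 25*I) = 357 - 25*I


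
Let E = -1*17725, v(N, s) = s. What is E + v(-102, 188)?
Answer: -17537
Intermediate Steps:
E = -17725
E + v(-102, 188) = -17725 + 188 = -17537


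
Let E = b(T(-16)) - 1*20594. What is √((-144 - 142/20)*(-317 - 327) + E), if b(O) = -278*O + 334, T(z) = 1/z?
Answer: √30826310/20 ≈ 277.61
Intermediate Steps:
b(O) = 334 - 278*O
E = -161941/8 (E = (334 - 278/(-16)) - 1*20594 = (334 - 278*(-1/16)) - 20594 = (334 + 139/8) - 20594 = 2811/8 - 20594 = -161941/8 ≈ -20243.)
√((-144 - 142/20)*(-317 - 327) + E) = √((-144 - 142/20)*(-317 - 327) - 161941/8) = √((-144 - 142*1/20)*(-644) - 161941/8) = √((-144 - 71/10)*(-644) - 161941/8) = √(-1511/10*(-644) - 161941/8) = √(486542/5 - 161941/8) = √(3082631/40) = √30826310/20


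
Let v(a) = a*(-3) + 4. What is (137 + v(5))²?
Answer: 15876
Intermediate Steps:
v(a) = 4 - 3*a (v(a) = -3*a + 4 = 4 - 3*a)
(137 + v(5))² = (137 + (4 - 3*5))² = (137 + (4 - 15))² = (137 - 11)² = 126² = 15876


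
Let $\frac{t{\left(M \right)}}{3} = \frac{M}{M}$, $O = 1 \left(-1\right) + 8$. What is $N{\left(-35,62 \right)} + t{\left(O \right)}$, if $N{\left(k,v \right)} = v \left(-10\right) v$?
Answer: $-38437$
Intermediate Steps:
$O = 7$ ($O = -1 + 8 = 7$)
$t{\left(M \right)} = 3$ ($t{\left(M \right)} = 3 \frac{M}{M} = 3 \cdot 1 = 3$)
$N{\left(k,v \right)} = - 10 v^{2}$ ($N{\left(k,v \right)} = - 10 v v = - 10 v^{2}$)
$N{\left(-35,62 \right)} + t{\left(O \right)} = - 10 \cdot 62^{2} + 3 = \left(-10\right) 3844 + 3 = -38440 + 3 = -38437$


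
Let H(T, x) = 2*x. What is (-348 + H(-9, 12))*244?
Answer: -79056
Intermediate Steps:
(-348 + H(-9, 12))*244 = (-348 + 2*12)*244 = (-348 + 24)*244 = -324*244 = -79056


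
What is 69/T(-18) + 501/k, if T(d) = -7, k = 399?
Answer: -1144/133 ≈ -8.6015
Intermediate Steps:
69/T(-18) + 501/k = 69/(-7) + 501/399 = 69*(-1/7) + 501*(1/399) = -69/7 + 167/133 = -1144/133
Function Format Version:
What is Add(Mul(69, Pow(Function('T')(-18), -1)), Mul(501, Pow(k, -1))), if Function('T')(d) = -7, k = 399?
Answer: Rational(-1144, 133) ≈ -8.6015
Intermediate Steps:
Add(Mul(69, Pow(Function('T')(-18), -1)), Mul(501, Pow(k, -1))) = Add(Mul(69, Pow(-7, -1)), Mul(501, Pow(399, -1))) = Add(Mul(69, Rational(-1, 7)), Mul(501, Rational(1, 399))) = Add(Rational(-69, 7), Rational(167, 133)) = Rational(-1144, 133)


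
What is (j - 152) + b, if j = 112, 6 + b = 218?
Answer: 172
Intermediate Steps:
b = 212 (b = -6 + 218 = 212)
(j - 152) + b = (112 - 152) + 212 = -40 + 212 = 172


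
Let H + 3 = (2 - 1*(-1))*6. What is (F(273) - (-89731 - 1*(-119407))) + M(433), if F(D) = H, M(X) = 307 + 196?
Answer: -29158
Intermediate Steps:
M(X) = 503
H = 15 (H = -3 + (2 - 1*(-1))*6 = -3 + (2 + 1)*6 = -3 + 3*6 = -3 + 18 = 15)
F(D) = 15
(F(273) - (-89731 - 1*(-119407))) + M(433) = (15 - (-89731 - 1*(-119407))) + 503 = (15 - (-89731 + 119407)) + 503 = (15 - 1*29676) + 503 = (15 - 29676) + 503 = -29661 + 503 = -29158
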